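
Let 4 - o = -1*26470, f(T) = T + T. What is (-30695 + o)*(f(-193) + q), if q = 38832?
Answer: -162280566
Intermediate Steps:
f(T) = 2*T
o = 26474 (o = 4 - (-1)*26470 = 4 - 1*(-26470) = 4 + 26470 = 26474)
(-30695 + o)*(f(-193) + q) = (-30695 + 26474)*(2*(-193) + 38832) = -4221*(-386 + 38832) = -4221*38446 = -162280566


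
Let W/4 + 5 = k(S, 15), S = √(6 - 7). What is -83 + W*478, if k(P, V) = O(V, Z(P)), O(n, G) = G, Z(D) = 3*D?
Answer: -9643 + 5736*I ≈ -9643.0 + 5736.0*I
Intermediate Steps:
S = I (S = √(-1) = I ≈ 1.0*I)
k(P, V) = 3*P
W = -20 + 12*I (W = -20 + 4*(3*I) = -20 + 12*I ≈ -20.0 + 12.0*I)
-83 + W*478 = -83 + (-20 + 12*I)*478 = -83 + (-9560 + 5736*I) = -9643 + 5736*I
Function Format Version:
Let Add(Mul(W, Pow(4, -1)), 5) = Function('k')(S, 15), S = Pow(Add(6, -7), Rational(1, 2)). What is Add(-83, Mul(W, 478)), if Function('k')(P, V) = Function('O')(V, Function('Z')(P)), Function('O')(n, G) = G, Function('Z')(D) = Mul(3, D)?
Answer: Add(-9643, Mul(5736, I)) ≈ Add(-9643.0, Mul(5736.0, I))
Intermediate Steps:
S = I (S = Pow(-1, Rational(1, 2)) = I ≈ Mul(1.0000, I))
Function('k')(P, V) = Mul(3, P)
W = Add(-20, Mul(12, I)) (W = Add(-20, Mul(4, Mul(3, I))) = Add(-20, Mul(12, I)) ≈ Add(-20.000, Mul(12.000, I)))
Add(-83, Mul(W, 478)) = Add(-83, Mul(Add(-20, Mul(12, I)), 478)) = Add(-83, Add(-9560, Mul(5736, I))) = Add(-9643, Mul(5736, I))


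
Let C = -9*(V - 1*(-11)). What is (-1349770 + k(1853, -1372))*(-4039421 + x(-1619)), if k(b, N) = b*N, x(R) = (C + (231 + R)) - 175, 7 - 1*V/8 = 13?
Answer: 15726561187986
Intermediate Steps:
V = -48 (V = 56 - 8*13 = 56 - 104 = -48)
C = 333 (C = -9*(-48 - 1*(-11)) = -9*(-48 + 11) = -9*(-37) = 333)
x(R) = 389 + R (x(R) = (333 + (231 + R)) - 175 = (564 + R) - 175 = 389 + R)
k(b, N) = N*b
(-1349770 + k(1853, -1372))*(-4039421 + x(-1619)) = (-1349770 - 1372*1853)*(-4039421 + (389 - 1619)) = (-1349770 - 2542316)*(-4039421 - 1230) = -3892086*(-4040651) = 15726561187986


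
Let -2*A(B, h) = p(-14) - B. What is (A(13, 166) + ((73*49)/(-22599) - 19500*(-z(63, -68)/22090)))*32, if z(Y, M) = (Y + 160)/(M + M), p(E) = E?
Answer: 323014059512/848660247 ≈ 380.62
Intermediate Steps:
A(B, h) = 7 + B/2 (A(B, h) = -(-14 - B)/2 = 7 + B/2)
z(Y, M) = (160 + Y)/(2*M) (z(Y, M) = (160 + Y)/((2*M)) = (160 + Y)*(1/(2*M)) = (160 + Y)/(2*M))
(A(13, 166) + ((73*49)/(-22599) - 19500*(-z(63, -68)/22090)))*32 = ((7 + (1/2)*13) + ((73*49)/(-22599) - 19500/((-22090*(-136/(160 + 63))))))*32 = ((7 + 13/2) + (3577*(-1/22599) - 19500/((-22090/((1/2)*(-1/68)*223)))))*32 = (27/2 + (-3577/22599 - 19500/((-22090/(-223/136)))))*32 = (27/2 + (-3577/22599 - 19500/((-22090*(-136/223)))))*32 = (27/2 + (-3577/22599 - 19500/3004240/223))*32 = (27/2 + (-3577/22599 - 19500*223/3004240))*32 = (27/2 + (-3577/22599 - 217425/150212))*32 = (27/2 - 5450895899/3394640988)*32 = (40376757439/3394640988)*32 = 323014059512/848660247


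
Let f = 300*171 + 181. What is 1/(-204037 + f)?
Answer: -1/152556 ≈ -6.5550e-6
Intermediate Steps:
f = 51481 (f = 51300 + 181 = 51481)
1/(-204037 + f) = 1/(-204037 + 51481) = 1/(-152556) = -1/152556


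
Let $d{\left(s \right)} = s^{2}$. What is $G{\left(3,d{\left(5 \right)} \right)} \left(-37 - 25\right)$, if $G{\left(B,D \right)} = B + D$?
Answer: $-1736$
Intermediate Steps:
$G{\left(3,d{\left(5 \right)} \right)} \left(-37 - 25\right) = \left(3 + 5^{2}\right) \left(-37 - 25\right) = \left(3 + 25\right) \left(-62\right) = 28 \left(-62\right) = -1736$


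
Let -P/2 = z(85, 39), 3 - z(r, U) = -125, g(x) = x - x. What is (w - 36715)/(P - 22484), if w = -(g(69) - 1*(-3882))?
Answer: 40597/22740 ≈ 1.7853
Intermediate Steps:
g(x) = 0
z(r, U) = 128 (z(r, U) = 3 - 1*(-125) = 3 + 125 = 128)
P = -256 (P = -2*128 = -256)
w = -3882 (w = -(0 - 1*(-3882)) = -(0 + 3882) = -1*3882 = -3882)
(w - 36715)/(P - 22484) = (-3882 - 36715)/(-256 - 22484) = -40597/(-22740) = -40597*(-1/22740) = 40597/22740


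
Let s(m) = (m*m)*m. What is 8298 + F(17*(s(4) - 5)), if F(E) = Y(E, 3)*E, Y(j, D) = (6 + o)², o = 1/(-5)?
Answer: 1050973/25 ≈ 42039.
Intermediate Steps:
s(m) = m³ (s(m) = m²*m = m³)
o = -⅕ (o = 1*(-⅕) = -⅕ ≈ -0.20000)
Y(j, D) = 841/25 (Y(j, D) = (6 - ⅕)² = (29/5)² = 841/25)
F(E) = 841*E/25
8298 + F(17*(s(4) - 5)) = 8298 + 841*(17*(4³ - 5))/25 = 8298 + 841*(17*(64 - 5))/25 = 8298 + 841*(17*59)/25 = 8298 + (841/25)*1003 = 8298 + 843523/25 = 1050973/25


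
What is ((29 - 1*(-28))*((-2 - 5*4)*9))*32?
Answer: -361152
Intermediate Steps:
((29 - 1*(-28))*((-2 - 5*4)*9))*32 = ((29 + 28)*((-2 - 20)*9))*32 = (57*(-22*9))*32 = (57*(-198))*32 = -11286*32 = -361152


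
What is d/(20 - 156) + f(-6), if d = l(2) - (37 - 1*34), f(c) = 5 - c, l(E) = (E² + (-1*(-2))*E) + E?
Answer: 1489/136 ≈ 10.949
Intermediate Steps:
l(E) = E² + 3*E (l(E) = (E² + 2*E) + E = E² + 3*E)
d = 7 (d = 2*(3 + 2) - (37 - 1*34) = 2*5 - (37 - 34) = 10 - 1*3 = 10 - 3 = 7)
d/(20 - 156) + f(-6) = 7/(20 - 156) + (5 - 1*(-6)) = 7/(-136) + (5 + 6) = 7*(-1/136) + 11 = -7/136 + 11 = 1489/136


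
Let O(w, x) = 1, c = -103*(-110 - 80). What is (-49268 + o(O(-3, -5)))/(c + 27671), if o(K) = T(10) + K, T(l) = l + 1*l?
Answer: -49247/47241 ≈ -1.0425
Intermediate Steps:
c = 19570 (c = -103*(-190) = 19570)
T(l) = 2*l (T(l) = l + l = 2*l)
o(K) = 20 + K (o(K) = 2*10 + K = 20 + K)
(-49268 + o(O(-3, -5)))/(c + 27671) = (-49268 + (20 + 1))/(19570 + 27671) = (-49268 + 21)/47241 = -49247*1/47241 = -49247/47241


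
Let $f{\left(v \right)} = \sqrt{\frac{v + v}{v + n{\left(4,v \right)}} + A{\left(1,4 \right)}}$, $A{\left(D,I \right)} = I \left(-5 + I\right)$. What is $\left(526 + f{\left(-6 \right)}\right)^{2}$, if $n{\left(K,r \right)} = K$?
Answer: $\left(526 + \sqrt{2}\right)^{2} \approx 2.7817 \cdot 10^{5}$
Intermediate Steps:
$f{\left(v \right)} = \sqrt{-4 + \frac{2 v}{4 + v}}$ ($f{\left(v \right)} = \sqrt{\frac{v + v}{v + 4} + 4 \left(-5 + 4\right)} = \sqrt{\frac{2 v}{4 + v} + 4 \left(-1\right)} = \sqrt{\frac{2 v}{4 + v} - 4} = \sqrt{-4 + \frac{2 v}{4 + v}}$)
$\left(526 + f{\left(-6 \right)}\right)^{2} = \left(526 + \sqrt{2} \sqrt{\frac{-8 - -6}{4 - 6}}\right)^{2} = \left(526 + \sqrt{2} \sqrt{\frac{-8 + 6}{-2}}\right)^{2} = \left(526 + \sqrt{2} \sqrt{\left(- \frac{1}{2}\right) \left(-2\right)}\right)^{2} = \left(526 + \sqrt{2} \sqrt{1}\right)^{2} = \left(526 + \sqrt{2} \cdot 1\right)^{2} = \left(526 + \sqrt{2}\right)^{2}$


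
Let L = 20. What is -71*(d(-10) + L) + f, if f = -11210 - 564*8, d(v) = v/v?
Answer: -17213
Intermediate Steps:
d(v) = 1
f = -15722 (f = -11210 - 4512 = -15722)
-71*(d(-10) + L) + f = -71*(1 + 20) - 15722 = -71*21 - 15722 = -1491 - 15722 = -17213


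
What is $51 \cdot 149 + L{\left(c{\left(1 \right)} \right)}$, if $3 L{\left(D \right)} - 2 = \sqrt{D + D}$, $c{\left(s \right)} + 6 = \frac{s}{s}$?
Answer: $\frac{22799}{3} + \frac{i \sqrt{10}}{3} \approx 7599.7 + 1.0541 i$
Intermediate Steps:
$c{\left(s \right)} = -5$ ($c{\left(s \right)} = -6 + \frac{s}{s} = -6 + 1 = -5$)
$L{\left(D \right)} = \frac{2}{3} + \frac{\sqrt{2} \sqrt{D}}{3}$ ($L{\left(D \right)} = \frac{2}{3} + \frac{\sqrt{D + D}}{3} = \frac{2}{3} + \frac{\sqrt{2 D}}{3} = \frac{2}{3} + \frac{\sqrt{2} \sqrt{D}}{3}$)
$51 \cdot 149 + L{\left(c{\left(1 \right)} \right)} = 51 \cdot 149 + \left(\frac{2}{3} + \frac{\sqrt{2} \sqrt{-5}}{3}\right) = 7599 + \left(\frac{2}{3} + \frac{\sqrt{2} i \sqrt{5}}{3}\right) = 7599 + \left(\frac{2}{3} + \frac{i \sqrt{10}}{3}\right) = \frac{22799}{3} + \frac{i \sqrt{10}}{3}$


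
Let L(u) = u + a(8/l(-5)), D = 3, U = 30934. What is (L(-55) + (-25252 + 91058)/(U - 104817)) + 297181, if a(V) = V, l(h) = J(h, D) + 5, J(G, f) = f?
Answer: 21952568335/73883 ≈ 2.9713e+5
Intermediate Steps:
l(h) = 8 (l(h) = 3 + 5 = 8)
L(u) = 1 + u (L(u) = u + 8/8 = u + 8*(1/8) = u + 1 = 1 + u)
(L(-55) + (-25252 + 91058)/(U - 104817)) + 297181 = ((1 - 55) + (-25252 + 91058)/(30934 - 104817)) + 297181 = (-54 + 65806/(-73883)) + 297181 = (-54 + 65806*(-1/73883)) + 297181 = (-54 - 65806/73883) + 297181 = -4055488/73883 + 297181 = 21952568335/73883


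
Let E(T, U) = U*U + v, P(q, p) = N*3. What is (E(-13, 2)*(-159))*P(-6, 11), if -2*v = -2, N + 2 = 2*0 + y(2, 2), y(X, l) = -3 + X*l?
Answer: 2385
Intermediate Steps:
N = -1 (N = -2 + (2*0 + (-3 + 2*2)) = -2 + (0 + (-3 + 4)) = -2 + (0 + 1) = -2 + 1 = -1)
v = 1 (v = -½*(-2) = 1)
P(q, p) = -3 (P(q, p) = -1*3 = -3)
E(T, U) = 1 + U² (E(T, U) = U*U + 1 = U² + 1 = 1 + U²)
(E(-13, 2)*(-159))*P(-6, 11) = ((1 + 2²)*(-159))*(-3) = ((1 + 4)*(-159))*(-3) = (5*(-159))*(-3) = -795*(-3) = 2385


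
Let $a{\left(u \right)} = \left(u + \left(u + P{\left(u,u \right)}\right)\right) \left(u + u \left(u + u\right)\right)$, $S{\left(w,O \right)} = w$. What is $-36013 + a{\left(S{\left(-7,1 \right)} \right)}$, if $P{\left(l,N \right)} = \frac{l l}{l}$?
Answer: $-37924$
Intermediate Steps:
$P{\left(l,N \right)} = l$ ($P{\left(l,N \right)} = \frac{l^{2}}{l} = l$)
$a{\left(u \right)} = 3 u \left(u + 2 u^{2}\right)$ ($a{\left(u \right)} = \left(u + \left(u + u\right)\right) \left(u + u \left(u + u\right)\right) = \left(u + 2 u\right) \left(u + u 2 u\right) = 3 u \left(u + 2 u^{2}\right)$)
$-36013 + a{\left(S{\left(-7,1 \right)} \right)} = -36013 + \left(-7\right)^{2} \left(3 + 6 \left(-7\right)\right) = -36013 + 49 \left(3 - 42\right) = -36013 + 49 \left(-39\right) = -36013 - 1911 = -37924$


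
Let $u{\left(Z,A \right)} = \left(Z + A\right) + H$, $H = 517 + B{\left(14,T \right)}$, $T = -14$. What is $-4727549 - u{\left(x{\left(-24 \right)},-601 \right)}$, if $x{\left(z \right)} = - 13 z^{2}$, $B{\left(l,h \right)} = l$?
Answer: $-4719991$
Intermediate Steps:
$H = 531$ ($H = 517 + 14 = 531$)
$u{\left(Z,A \right)} = 531 + A + Z$ ($u{\left(Z,A \right)} = \left(Z + A\right) + 531 = \left(A + Z\right) + 531 = 531 + A + Z$)
$-4727549 - u{\left(x{\left(-24 \right)},-601 \right)} = -4727549 - \left(531 - 601 - 13 \left(-24\right)^{2}\right) = -4727549 - \left(531 - 601 - 7488\right) = -4727549 - -7558 = -4727549 + 7558 = -4719991$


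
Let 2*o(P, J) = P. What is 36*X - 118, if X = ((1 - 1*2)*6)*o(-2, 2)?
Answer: 98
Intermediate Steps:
o(P, J) = P/2
X = 6 (X = ((1 - 1*2)*6)*((½)*(-2)) = ((1 - 2)*6)*(-1) = -1*6*(-1) = -6*(-1) = 6)
36*X - 118 = 36*6 - 118 = 216 - 118 = 98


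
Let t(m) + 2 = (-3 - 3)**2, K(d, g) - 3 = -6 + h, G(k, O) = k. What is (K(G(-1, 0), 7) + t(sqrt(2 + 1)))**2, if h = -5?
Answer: 676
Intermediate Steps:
K(d, g) = -8 (K(d, g) = 3 + (-6 - 5) = 3 - 11 = -8)
t(m) = 34 (t(m) = -2 + (-3 - 3)**2 = -2 + (-6)**2 = -2 + 36 = 34)
(K(G(-1, 0), 7) + t(sqrt(2 + 1)))**2 = (-8 + 34)**2 = 26**2 = 676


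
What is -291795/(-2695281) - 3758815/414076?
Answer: -3336745781865/372017058452 ≈ -8.9693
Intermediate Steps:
-291795/(-2695281) - 3758815/414076 = -291795*(-1/2695281) - 3758815*1/414076 = 97265/898427 - 3758815/414076 = -3336745781865/372017058452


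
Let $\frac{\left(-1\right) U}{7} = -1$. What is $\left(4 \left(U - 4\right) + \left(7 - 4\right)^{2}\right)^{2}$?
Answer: $441$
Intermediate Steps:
$U = 7$ ($U = \left(-7\right) \left(-1\right) = 7$)
$\left(4 \left(U - 4\right) + \left(7 - 4\right)^{2}\right)^{2} = \left(4 \left(7 - 4\right) + \left(7 - 4\right)^{2}\right)^{2} = \left(4 \cdot 3 + 3^{2}\right)^{2} = \left(12 + 9\right)^{2} = 21^{2} = 441$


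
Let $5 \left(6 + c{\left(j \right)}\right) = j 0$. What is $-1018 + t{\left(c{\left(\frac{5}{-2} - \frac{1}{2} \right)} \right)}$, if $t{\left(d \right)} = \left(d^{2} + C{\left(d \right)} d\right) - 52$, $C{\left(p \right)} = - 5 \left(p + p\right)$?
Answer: $-1394$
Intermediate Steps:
$C{\left(p \right)} = - 10 p$ ($C{\left(p \right)} = - 5 \cdot 2 p = - 10 p$)
$c{\left(j \right)} = -6$ ($c{\left(j \right)} = -6 + \frac{j 0}{5} = -6 + \frac{1}{5} \cdot 0 = -6 + 0 = -6$)
$t{\left(d \right)} = -52 - 9 d^{2}$ ($t{\left(d \right)} = \left(d^{2} + - 10 d d\right) - 52 = \left(d^{2} - 10 d^{2}\right) - 52 = - 9 d^{2} - 52 = -52 - 9 d^{2}$)
$-1018 + t{\left(c{\left(\frac{5}{-2} - \frac{1}{2} \right)} \right)} = -1018 - \left(52 + 9 \left(-6\right)^{2}\right) = -1018 - 376 = -1394$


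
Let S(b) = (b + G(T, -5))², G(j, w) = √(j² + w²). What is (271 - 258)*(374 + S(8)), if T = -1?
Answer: 6032 + 208*√26 ≈ 7092.6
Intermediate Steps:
S(b) = (b + √26)² (S(b) = (b + √((-1)² + (-5)²))² = (b + √(1 + 25))² = (b + √26)²)
(271 - 258)*(374 + S(8)) = (271 - 258)*(374 + (8 + √26)²) = 13*(374 + (8 + √26)²) = 4862 + 13*(8 + √26)²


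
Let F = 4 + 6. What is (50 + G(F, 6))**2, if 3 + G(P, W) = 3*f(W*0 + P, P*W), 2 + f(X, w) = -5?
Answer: 676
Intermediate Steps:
F = 10
f(X, w) = -7 (f(X, w) = -2 - 5 = -7)
G(P, W) = -24 (G(P, W) = -3 + 3*(-7) = -3 - 21 = -24)
(50 + G(F, 6))**2 = (50 - 24)**2 = 26**2 = 676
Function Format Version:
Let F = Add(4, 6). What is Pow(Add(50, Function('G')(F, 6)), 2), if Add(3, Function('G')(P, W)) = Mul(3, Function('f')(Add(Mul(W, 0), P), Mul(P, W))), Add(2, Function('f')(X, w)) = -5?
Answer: 676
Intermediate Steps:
F = 10
Function('f')(X, w) = -7 (Function('f')(X, w) = Add(-2, -5) = -7)
Function('G')(P, W) = -24 (Function('G')(P, W) = Add(-3, Mul(3, -7)) = Add(-3, -21) = -24)
Pow(Add(50, Function('G')(F, 6)), 2) = Pow(Add(50, -24), 2) = Pow(26, 2) = 676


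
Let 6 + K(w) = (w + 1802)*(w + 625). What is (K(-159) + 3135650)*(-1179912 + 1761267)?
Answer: 2268029797110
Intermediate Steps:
K(w) = -6 + (625 + w)*(1802 + w) (K(w) = -6 + (w + 1802)*(w + 625) = -6 + (1802 + w)*(625 + w) = -6 + (625 + w)*(1802 + w))
(K(-159) + 3135650)*(-1179912 + 1761267) = ((1126244 + (-159)**2 + 2427*(-159)) + 3135650)*(-1179912 + 1761267) = ((1126244 + 25281 - 385893) + 3135650)*581355 = (765632 + 3135650)*581355 = 3901282*581355 = 2268029797110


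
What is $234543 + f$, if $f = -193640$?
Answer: $40903$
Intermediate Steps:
$234543 + f = 234543 - 193640 = 40903$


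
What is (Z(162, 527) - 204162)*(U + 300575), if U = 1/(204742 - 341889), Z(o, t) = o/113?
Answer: -951019612324851456/15497611 ≈ -6.1366e+10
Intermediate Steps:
Z(o, t) = o/113 (Z(o, t) = o*(1/113) = o/113)
U = -1/137147 (U = 1/(-137147) = -1/137147 ≈ -7.2914e-6)
(Z(162, 527) - 204162)*(U + 300575) = ((1/113)*162 - 204162)*(-1/137147 + 300575) = (162/113 - 204162)*(41222959524/137147) = -23070144/113*41222959524/137147 = -951019612324851456/15497611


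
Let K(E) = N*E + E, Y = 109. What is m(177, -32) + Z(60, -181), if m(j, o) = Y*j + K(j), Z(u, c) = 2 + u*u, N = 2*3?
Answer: 24134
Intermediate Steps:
N = 6
Z(u, c) = 2 + u²
K(E) = 7*E (K(E) = 6*E + E = 7*E)
m(j, o) = 116*j (m(j, o) = 109*j + 7*j = 116*j)
m(177, -32) + Z(60, -181) = 116*177 + (2 + 60²) = 20532 + (2 + 3600) = 20532 + 3602 = 24134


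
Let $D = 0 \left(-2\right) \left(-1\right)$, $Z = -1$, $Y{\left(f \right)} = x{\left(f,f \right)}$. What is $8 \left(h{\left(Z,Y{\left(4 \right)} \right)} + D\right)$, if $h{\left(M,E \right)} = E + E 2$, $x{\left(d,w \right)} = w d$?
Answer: $384$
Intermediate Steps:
$x{\left(d,w \right)} = d w$
$Y{\left(f \right)} = f^{2}$ ($Y{\left(f \right)} = f f = f^{2}$)
$h{\left(M,E \right)} = 3 E$ ($h{\left(M,E \right)} = E + 2 E = 3 E$)
$D = 0$ ($D = 0 \left(-1\right) = 0$)
$8 \left(h{\left(Z,Y{\left(4 \right)} \right)} + D\right) = 8 \left(3 \cdot 4^{2} + 0\right) = 8 \left(3 \cdot 16 + 0\right) = 8 \left(48 + 0\right) = 8 \cdot 48 = 384$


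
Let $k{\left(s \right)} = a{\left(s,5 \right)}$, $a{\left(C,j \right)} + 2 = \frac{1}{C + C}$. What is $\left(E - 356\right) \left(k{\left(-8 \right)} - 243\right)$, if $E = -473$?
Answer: $\frac{3250509}{16} \approx 2.0316 \cdot 10^{5}$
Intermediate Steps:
$a{\left(C,j \right)} = -2 + \frac{1}{2 C}$ ($a{\left(C,j \right)} = -2 + \frac{1}{C + C} = -2 + \frac{1}{2 C}$)
$k{\left(s \right)} = -2 + \frac{1}{2 s}$
$\left(E - 356\right) \left(k{\left(-8 \right)} - 243\right) = \left(-473 - 356\right) \left(\left(-2 + \frac{1}{2 \left(-8\right)}\right) - 243\right) = - 829 \left(\left(-2 + \frac{1}{2} \left(- \frac{1}{8}\right)\right) - 243\right) = - 829 \left(\left(-2 - \frac{1}{16}\right) - 243\right) = - 829 \left(- \frac{33}{16} - 243\right) = \left(-829\right) \left(- \frac{3921}{16}\right) = \frac{3250509}{16}$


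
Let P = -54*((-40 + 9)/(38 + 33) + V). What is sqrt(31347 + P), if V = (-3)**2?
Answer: 3*sqrt(17298795)/71 ≈ 175.74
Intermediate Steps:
V = 9
P = -32832/71 (P = -54*((-40 + 9)/(38 + 33) + 9) = -54*(-31/71 + 9) = -54*608/71 = -32832/71 ≈ -462.42)
sqrt(31347 + P) = sqrt(31347 - 32832/71) = sqrt(2192805/71) = 3*sqrt(17298795)/71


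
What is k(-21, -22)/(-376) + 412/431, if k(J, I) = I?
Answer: 82197/81028 ≈ 1.0144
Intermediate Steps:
k(-21, -22)/(-376) + 412/431 = -22/(-376) + 412/431 = -22*(-1/376) + 412*(1/431) = 11/188 + 412/431 = 82197/81028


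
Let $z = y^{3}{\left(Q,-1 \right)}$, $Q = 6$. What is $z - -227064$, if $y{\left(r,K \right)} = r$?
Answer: $227280$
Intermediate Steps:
$z = 216$ ($z = 6^{3} = 216$)
$z - -227064 = 216 - -227064 = 216 + 227064 = 227280$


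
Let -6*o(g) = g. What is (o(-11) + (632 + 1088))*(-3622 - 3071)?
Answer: -23048461/2 ≈ -1.1524e+7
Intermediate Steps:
o(g) = -g/6
(o(-11) + (632 + 1088))*(-3622 - 3071) = (-⅙*(-11) + (632 + 1088))*(-3622 - 3071) = (11/6 + 1720)*(-6693) = (10331/6)*(-6693) = -23048461/2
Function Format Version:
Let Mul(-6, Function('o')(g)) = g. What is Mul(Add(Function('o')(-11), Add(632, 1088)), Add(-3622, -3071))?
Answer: Rational(-23048461, 2) ≈ -1.1524e+7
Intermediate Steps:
Function('o')(g) = Mul(Rational(-1, 6), g)
Mul(Add(Function('o')(-11), Add(632, 1088)), Add(-3622, -3071)) = Mul(Add(Mul(Rational(-1, 6), -11), Add(632, 1088)), Add(-3622, -3071)) = Mul(Add(Rational(11, 6), 1720), -6693) = Mul(Rational(10331, 6), -6693) = Rational(-23048461, 2)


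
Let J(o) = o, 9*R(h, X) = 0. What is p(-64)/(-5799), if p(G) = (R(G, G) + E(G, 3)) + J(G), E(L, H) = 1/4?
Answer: 85/7732 ≈ 0.010993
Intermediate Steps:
R(h, X) = 0 (R(h, X) = (⅑)*0 = 0)
E(L, H) = ¼ (E(L, H) = 1*(¼) = ¼)
p(G) = ¼ + G (p(G) = (0 + ¼) + G = ¼ + G)
p(-64)/(-5799) = (¼ - 64)/(-5799) = -255/4*(-1/5799) = 85/7732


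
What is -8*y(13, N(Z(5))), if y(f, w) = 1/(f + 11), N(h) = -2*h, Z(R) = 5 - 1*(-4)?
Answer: -⅓ ≈ -0.33333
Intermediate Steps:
Z(R) = 9 (Z(R) = 5 + 4 = 9)
y(f, w) = 1/(11 + f)
-8*y(13, N(Z(5))) = -8/(11 + 13) = -8/24 = -8*1/24 = -⅓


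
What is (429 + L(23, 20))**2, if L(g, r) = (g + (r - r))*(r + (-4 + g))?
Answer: 1758276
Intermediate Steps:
L(g, r) = g*(-4 + g + r) (L(g, r) = (g + 0)*(-4 + g + r) = g*(-4 + g + r))
(429 + L(23, 20))**2 = (429 + 23*(-4 + 23 + 20))**2 = (429 + 23*39)**2 = (429 + 897)**2 = 1326**2 = 1758276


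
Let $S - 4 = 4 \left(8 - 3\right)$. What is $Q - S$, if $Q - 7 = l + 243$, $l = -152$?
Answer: $74$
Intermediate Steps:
$S = 24$ ($S = 4 + 4 \left(8 - 3\right) = 4 + 4 \cdot 5 = 4 + 20 = 24$)
$Q = 98$ ($Q = 7 + \left(-152 + 243\right) = 7 + 91 = 98$)
$Q - S = 98 - 24 = 74$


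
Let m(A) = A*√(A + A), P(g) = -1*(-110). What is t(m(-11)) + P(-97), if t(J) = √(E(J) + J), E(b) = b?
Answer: 110 + 22^(¾)*√(-I) ≈ 117.18 - 7.1829*I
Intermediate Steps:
P(g) = 110
m(A) = √2*A^(3/2) (m(A) = A*√(2*A) = A*(√2*√A) = √2*A^(3/2))
t(J) = √2*√J (t(J) = √(J + J) = √(2*J) = √2*√J)
t(m(-11)) + P(-97) = √2*√(√2*(-11)^(3/2)) + 110 = √2*√(√2*(-11*I*√11)) + 110 = √2*√(-11*I*√22) + 110 = √2*(2^(¼)*11^(¾)*√(-I)) + 110 = 22^(¾)*√(-I) + 110 = 110 + 22^(¾)*√(-I)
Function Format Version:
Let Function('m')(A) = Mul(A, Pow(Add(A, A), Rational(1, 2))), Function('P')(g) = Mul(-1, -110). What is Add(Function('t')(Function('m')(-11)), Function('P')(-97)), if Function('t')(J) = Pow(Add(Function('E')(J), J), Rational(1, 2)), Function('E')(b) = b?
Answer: Add(110, Mul(Pow(22, Rational(3, 4)), Pow(Mul(-1, I), Rational(1, 2)))) ≈ Add(117.18, Mul(-7.1829, I))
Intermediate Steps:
Function('P')(g) = 110
Function('m')(A) = Mul(Pow(2, Rational(1, 2)), Pow(A, Rational(3, 2))) (Function('m')(A) = Mul(A, Pow(Mul(2, A), Rational(1, 2))) = Mul(A, Mul(Pow(2, Rational(1, 2)), Pow(A, Rational(1, 2)))) = Mul(Pow(2, Rational(1, 2)), Pow(A, Rational(3, 2))))
Function('t')(J) = Mul(Pow(2, Rational(1, 2)), Pow(J, Rational(1, 2))) (Function('t')(J) = Pow(Add(J, J), Rational(1, 2)) = Pow(Mul(2, J), Rational(1, 2)) = Mul(Pow(2, Rational(1, 2)), Pow(J, Rational(1, 2))))
Add(Function('t')(Function('m')(-11)), Function('P')(-97)) = Add(Mul(Pow(2, Rational(1, 2)), Pow(Mul(Pow(2, Rational(1, 2)), Pow(-11, Rational(3, 2))), Rational(1, 2))), 110) = Add(Mul(Pow(2, Rational(1, 2)), Pow(Mul(Pow(2, Rational(1, 2)), Mul(-11, I, Pow(11, Rational(1, 2)))), Rational(1, 2))), 110) = Add(Mul(Pow(2, Rational(1, 2)), Pow(Mul(-11, I, Pow(22, Rational(1, 2))), Rational(1, 2))), 110) = Add(Mul(Pow(2, Rational(1, 2)), Mul(Pow(2, Rational(1, 4)), Pow(11, Rational(3, 4)), Pow(Mul(-1, I), Rational(1, 2)))), 110) = Add(Mul(Pow(22, Rational(3, 4)), Pow(Mul(-1, I), Rational(1, 2))), 110) = Add(110, Mul(Pow(22, Rational(3, 4)), Pow(Mul(-1, I), Rational(1, 2))))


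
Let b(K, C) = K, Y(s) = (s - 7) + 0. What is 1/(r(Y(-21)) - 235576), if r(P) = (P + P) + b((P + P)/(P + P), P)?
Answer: -1/235631 ≈ -4.2439e-6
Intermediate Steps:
Y(s) = -7 + s (Y(s) = (-7 + s) + 0 = -7 + s)
r(P) = 1 + 2*P (r(P) = (P + P) + (P + P)/(P + P) = 2*P + (2*P)/((2*P)) = 2*P + (2*P)*(1/(2*P)) = 2*P + 1 = 1 + 2*P)
1/(r(Y(-21)) - 235576) = 1/((1 + 2*(-7 - 21)) - 235576) = 1/((1 + 2*(-28)) - 235576) = 1/((1 - 56) - 235576) = 1/(-55 - 235576) = 1/(-235631) = -1/235631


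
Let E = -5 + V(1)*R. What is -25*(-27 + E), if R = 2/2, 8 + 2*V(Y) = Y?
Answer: 1775/2 ≈ 887.50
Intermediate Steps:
V(Y) = -4 + Y/2
R = 1 (R = 2*(½) = 1)
E = -17/2 (E = -5 + (-4 + (½)*1)*1 = -5 + (-4 + ½)*1 = -5 - 7/2*1 = -5 - 7/2 = -17/2 ≈ -8.5000)
-25*(-27 + E) = -25*(-27 - 17/2) = -25*(-71/2) = 1775/2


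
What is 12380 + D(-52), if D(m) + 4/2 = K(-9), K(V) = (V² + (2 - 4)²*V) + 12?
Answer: 12435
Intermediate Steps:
K(V) = 12 + V² + 4*V (K(V) = (V² + (-2)²*V) + 12 = (V² + 4*V) + 12 = 12 + V² + 4*V)
D(m) = 55 (D(m) = -2 + (12 + (-9)² + 4*(-9)) = -2 + (12 + 81 - 36) = -2 + 57 = 55)
12380 + D(-52) = 12380 + 55 = 12435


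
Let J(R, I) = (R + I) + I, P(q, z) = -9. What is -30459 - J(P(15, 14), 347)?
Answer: -31144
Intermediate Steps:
J(R, I) = R + 2*I (J(R, I) = (I + R) + I = R + 2*I)
-30459 - J(P(15, 14), 347) = -30459 - (-9 + 2*347) = -30459 - (-9 + 694) = -30459 - 1*685 = -30459 - 685 = -31144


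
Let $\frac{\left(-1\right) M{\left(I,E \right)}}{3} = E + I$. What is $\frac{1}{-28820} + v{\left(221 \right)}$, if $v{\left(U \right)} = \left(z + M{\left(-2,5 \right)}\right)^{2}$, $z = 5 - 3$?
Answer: $\frac{1412179}{28820} \approx 49.0$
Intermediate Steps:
$z = 2$
$M{\left(I,E \right)} = - 3 E - 3 I$ ($M{\left(I,E \right)} = - 3 \left(E + I\right) = - 3 E - 3 I$)
$v{\left(U \right)} = 49$ ($v{\left(U \right)} = \left(2 - 9\right)^{2} = \left(-7\right)^{2} = 49$)
$\frac{1}{-28820} + v{\left(221 \right)} = \frac{1}{-28820} + 49 = - \frac{1}{28820} + 49 = \frac{1412179}{28820}$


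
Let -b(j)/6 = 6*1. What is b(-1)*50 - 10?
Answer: -1810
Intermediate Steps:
b(j) = -36
b(-1)*50 - 10 = -36*50 - 10 = -1800 - 10 = -1810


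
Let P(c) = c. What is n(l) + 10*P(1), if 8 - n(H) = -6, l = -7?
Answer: 24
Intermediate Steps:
n(H) = 14 (n(H) = 8 - 1*(-6) = 8 + 6 = 14)
n(l) + 10*P(1) = 14 + 10*1 = 14 + 10 = 24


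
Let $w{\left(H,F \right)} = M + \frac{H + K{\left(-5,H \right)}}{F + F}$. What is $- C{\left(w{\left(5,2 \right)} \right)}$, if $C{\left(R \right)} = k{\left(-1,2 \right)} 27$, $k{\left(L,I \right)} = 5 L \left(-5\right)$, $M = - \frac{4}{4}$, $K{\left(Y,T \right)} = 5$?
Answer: $-675$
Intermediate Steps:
$M = -1$ ($M = \left(-4\right) \frac{1}{4} = -1$)
$k{\left(L,I \right)} = - 25 L$
$w{\left(H,F \right)} = -1 + \frac{5 + H}{2 F}$ ($w{\left(H,F \right)} = -1 + \frac{H + 5}{F + F} = -1 + \frac{5 + H}{2 F}$)
$C{\left(R \right)} = 675$ ($C{\left(R \right)} = \left(-25\right) \left(-1\right) 27 = 25 \cdot 27 = 675$)
$- C{\left(w{\left(5,2 \right)} \right)} = \left(-1\right) 675 = -675$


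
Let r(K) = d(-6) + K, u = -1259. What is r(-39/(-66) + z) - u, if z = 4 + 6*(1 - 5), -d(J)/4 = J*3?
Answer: 28855/22 ≈ 1311.6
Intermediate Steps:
d(J) = -12*J (d(J) = -4*J*3 = -12*J)
z = -20 (z = 4 + 6*(-4) = 4 - 24 = -20)
r(K) = 72 + K (r(K) = -12*(-6) + K = 72 + K)
r(-39/(-66) + z) - u = (72 + (-39/(-66) - 20)) - 1*(-1259) = (72 + (-39*(-1/66) - 20)) + 1259 = (72 + (13/22 - 20)) + 1259 = (72 - 427/22) + 1259 = 1157/22 + 1259 = 28855/22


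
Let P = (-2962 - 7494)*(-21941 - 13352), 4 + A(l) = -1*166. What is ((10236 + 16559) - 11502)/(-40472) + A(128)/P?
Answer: -705435614673/1866890432872 ≈ -0.37787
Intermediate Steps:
A(l) = -170 (A(l) = -4 - 1*166 = -4 - 166 = -170)
P = 369023608 (P = -10456*(-35293) = 369023608)
((10236 + 16559) - 11502)/(-40472) + A(128)/P = ((10236 + 16559) - 11502)/(-40472) - 170/369023608 = (26795 - 11502)*(-1/40472) - 170*1/369023608 = 15293*(-1/40472) - 85/184511804 = -15293/40472 - 85/184511804 = -705435614673/1866890432872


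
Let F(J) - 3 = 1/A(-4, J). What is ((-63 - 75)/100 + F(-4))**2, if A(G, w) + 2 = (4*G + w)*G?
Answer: 2534464/950625 ≈ 2.6661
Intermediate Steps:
A(G, w) = -2 + G*(w + 4*G) (A(G, w) = -2 + (4*G + w)*G = -2 + (w + 4*G)*G = -2 + G*(w + 4*G))
F(J) = 3 + 1/(62 - 4*J) (F(J) = 3 + 1/(-2 + 4*(-4)**2 - 4*J) = 3 + 1/(-2 + 4*16 - 4*J) = 3 + 1/(-2 + 64 - 4*J) = 3 + 1/(62 - 4*J))
((-63 - 75)/100 + F(-4))**2 = ((-63 - 75)/100 + (-187 + 12*(-4))/(2*(-31 + 2*(-4))))**2 = (-138*1/100 + (-187 - 48)/(2*(-31 - 8)))**2 = (-69/50 + (1/2)*(-235)/(-39))**2 = (-69/50 + (1/2)*(-1/39)*(-235))**2 = (-69/50 + 235/78)**2 = (1592/975)**2 = 2534464/950625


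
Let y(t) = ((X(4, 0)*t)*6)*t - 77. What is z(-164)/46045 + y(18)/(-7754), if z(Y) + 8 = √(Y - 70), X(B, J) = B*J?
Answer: 3483433/357032930 + 3*I*√26/46045 ≈ 0.0097566 + 0.00033222*I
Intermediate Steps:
z(Y) = -8 + √(-70 + Y) (z(Y) = -8 + √(Y - 70) = -8 + √(-70 + Y))
y(t) = -77 (y(t) = (((4*0)*t)*6)*t - 77 = ((0*t)*6)*t - 77 = (0*6)*t - 77 = 0*t - 77 = 0 - 77 = -77)
z(-164)/46045 + y(18)/(-7754) = (-8 + √(-70 - 164))/46045 - 77/(-7754) = (-8 + √(-234))*(1/46045) - 77*(-1/7754) = (-8 + 3*I*√26)*(1/46045) + 77/7754 = (-8/46045 + 3*I*√26/46045) + 77/7754 = 3483433/357032930 + 3*I*√26/46045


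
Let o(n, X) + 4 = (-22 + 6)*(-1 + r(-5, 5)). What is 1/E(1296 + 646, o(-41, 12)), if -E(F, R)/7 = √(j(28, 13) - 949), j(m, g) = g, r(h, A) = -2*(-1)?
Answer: I*√26/1092 ≈ 0.0046694*I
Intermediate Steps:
r(h, A) = 2
o(n, X) = -20 (o(n, X) = -4 + (-22 + 6)*(-1 + 2) = -4 - 16*1 = -4 - 16 = -20)
E(F, R) = -42*I*√26 (E(F, R) = -7*√(13 - 949) = -42*I*√26)
1/E(1296 + 646, o(-41, 12)) = 1/(-42*I*√26) = I*√26/1092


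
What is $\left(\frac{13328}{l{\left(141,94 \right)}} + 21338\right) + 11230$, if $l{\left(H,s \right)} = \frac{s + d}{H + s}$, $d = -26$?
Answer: $78628$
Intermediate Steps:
$l{\left(H,s \right)} = \frac{-26 + s}{H + s}$ ($l{\left(H,s \right)} = \frac{s - 26}{H + s} = \frac{-26 + s}{H + s}$)
$\left(\frac{13328}{l{\left(141,94 \right)}} + 21338\right) + 11230 = \left(\frac{13328}{\frac{1}{141 + 94} \left(-26 + 94\right)} + 21338\right) + 11230 = \left(\frac{13328}{\frac{1}{235} \cdot 68} + 21338\right) + 11230 = \left(\frac{13328}{\frac{68}{235}} + 21338\right) + 11230 = \left(13328 \cdot \frac{235}{68} + 21338\right) + 11230 = \left(46060 + 21338\right) + 11230 = 67398 + 11230 = 78628$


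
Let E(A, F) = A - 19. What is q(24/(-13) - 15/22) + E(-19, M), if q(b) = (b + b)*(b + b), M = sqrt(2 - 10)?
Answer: -254333/20449 ≈ -12.437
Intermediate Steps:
M = 2*I*sqrt(2) (M = sqrt(-8) = 2*I*sqrt(2) ≈ 2.8284*I)
q(b) = 4*b**2 (q(b) = (2*b)*(2*b) = 4*b**2)
E(A, F) = -19 + A
q(24/(-13) - 15/22) + E(-19, M) = 4*(24/(-13) - 15/22)**2 + (-19 - 19) = 4*(24*(-1/13) - 15*1/22)**2 - 38 = 4*(-24/13 - 15/22)**2 - 38 = 4*(-723/286)**2 - 38 = 4*(522729/81796) - 38 = 522729/20449 - 38 = -254333/20449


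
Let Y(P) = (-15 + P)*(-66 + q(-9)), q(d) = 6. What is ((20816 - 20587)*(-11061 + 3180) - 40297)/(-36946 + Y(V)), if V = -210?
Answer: 922523/11723 ≈ 78.693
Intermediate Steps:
Y(P) = 900 - 60*P (Y(P) = (-15 + P)*(-66 + 6) = (-15 + P)*(-60) = 900 - 60*P)
((20816 - 20587)*(-11061 + 3180) - 40297)/(-36946 + Y(V)) = ((20816 - 20587)*(-11061 + 3180) - 40297)/(-36946 + (900 - 60*(-210))) = (229*(-7881) - 40297)/(-36946 + (900 + 12600)) = (-1804749 - 40297)/(-36946 + 13500) = -1845046/(-23446) = -1845046*(-1/23446) = 922523/11723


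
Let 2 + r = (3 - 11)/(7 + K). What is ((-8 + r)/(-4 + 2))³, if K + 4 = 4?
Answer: 59319/343 ≈ 172.94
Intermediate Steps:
K = 0 (K = -4 + 4 = 0)
r = -22/7 (r = -2 + (3 - 11)/(7 + 0) = -2 - 8/7 = -22/7 ≈ -3.1429)
((-8 + r)/(-4 + 2))³ = ((-8 - 22/7)/(-4 + 2))³ = (-78/7/(-2))³ = (-78/7*(-½))³ = (39/7)³ = 59319/343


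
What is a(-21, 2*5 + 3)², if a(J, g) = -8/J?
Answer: 64/441 ≈ 0.14512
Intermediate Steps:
a(-21, 2*5 + 3)² = (-8/(-21))² = (-8*(-1/21))² = (8/21)² = 64/441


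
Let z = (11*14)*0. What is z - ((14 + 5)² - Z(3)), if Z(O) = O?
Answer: -358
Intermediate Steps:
z = 0 (z = 154*0 = 0)
z - ((14 + 5)² - Z(3)) = 0 - ((14 + 5)² - 1*3) = 0 - (19² - 3) = 0 - (361 - 3) = 0 - 1*358 = 0 - 358 = -358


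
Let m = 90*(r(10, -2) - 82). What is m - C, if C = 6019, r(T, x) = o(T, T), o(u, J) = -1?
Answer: -13489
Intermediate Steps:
r(T, x) = -1
m = -7470 (m = 90*(-1 - 82) = 90*(-83) = -7470)
m - C = -7470 - 1*6019 = -7470 - 6019 = -13489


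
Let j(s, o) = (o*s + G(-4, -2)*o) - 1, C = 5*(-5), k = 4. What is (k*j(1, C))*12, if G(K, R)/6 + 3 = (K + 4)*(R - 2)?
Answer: 20352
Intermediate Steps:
C = -25
G(K, R) = -18 + 6*(-2 + R)*(4 + K) (G(K, R) = -18 + 6*((K + 4)*(R - 2)) = -18 + 6*((4 + K)*(-2 + R)) = -18 + 6*((-2 + R)*(4 + K)) = -18 + 6*(-2 + R)*(4 + K))
j(s, o) = -1 - 18*o + o*s (j(s, o) = (o*s + (-66 - 12*(-4) + 24*(-2) + 6*(-4)*(-2))*o) - 1 = (o*s + (-66 + 48 - 48 + 48)*o) - 1 = (o*s - 18*o) - 1 = (-18*o + o*s) - 1 = -1 - 18*o + o*s)
(k*j(1, C))*12 = (4*(-1 - 18*(-25) - 25*1))*12 = (4*(-1 + 450 - 25))*12 = (4*424)*12 = 1696*12 = 20352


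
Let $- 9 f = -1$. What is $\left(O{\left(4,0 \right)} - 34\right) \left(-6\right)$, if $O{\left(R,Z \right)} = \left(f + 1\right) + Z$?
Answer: $\frac{592}{3} \approx 197.33$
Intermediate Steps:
$f = \frac{1}{9}$ ($f = \left(- \frac{1}{9}\right) \left(-1\right) = \frac{1}{9} \approx 0.11111$)
$O{\left(R,Z \right)} = \frac{10}{9} + Z$ ($O{\left(R,Z \right)} = \left(\frac{1}{9} + 1\right) + Z = \frac{10}{9} + Z$)
$\left(O{\left(4,0 \right)} - 34\right) \left(-6\right) = \left(\left(\frac{10}{9} + 0\right) - 34\right) \left(-6\right) = \left(\frac{10}{9} - 34\right) \left(-6\right) = \left(- \frac{296}{9}\right) \left(-6\right) = \frac{592}{3}$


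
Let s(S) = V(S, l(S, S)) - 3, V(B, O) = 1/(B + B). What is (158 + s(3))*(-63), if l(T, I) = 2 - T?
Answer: -19551/2 ≈ -9775.5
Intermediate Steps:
V(B, O) = 1/(2*B)
s(S) = -3 + 1/(2*S) (s(S) = 1/(2*S) - 3 = -3 + 1/(2*S))
(158 + s(3))*(-63) = (158 + (-3 + (½)/3))*(-63) = (158 + (-3 + (½)*(⅓)))*(-63) = (158 + (-3 + ⅙))*(-63) = (158 - 17/6)*(-63) = (931/6)*(-63) = -19551/2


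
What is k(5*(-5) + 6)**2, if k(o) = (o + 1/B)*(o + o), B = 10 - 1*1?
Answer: 41731600/81 ≈ 5.1521e+5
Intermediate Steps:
B = 9 (B = 10 - 1 = 9)
k(o) = 2*o*(1/9 + o) (k(o) = (o + 1/9)*(o + o) = (o + 1/9)*(2*o) = (1/9 + o)*(2*o) = 2*o*(1/9 + o))
k(5*(-5) + 6)**2 = (2*(5*(-5) + 6)*(1 + 9*(5*(-5) + 6))/9)**2 = (2*(-25 + 6)*(1 + 9*(-25 + 6))/9)**2 = ((2/9)*(-19)*(1 + 9*(-19)))**2 = ((2/9)*(-19)*(1 - 171))**2 = ((2/9)*(-19)*(-170))**2 = (6460/9)**2 = 41731600/81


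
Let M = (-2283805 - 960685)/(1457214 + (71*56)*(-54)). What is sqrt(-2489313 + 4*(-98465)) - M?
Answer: 324449/124251 + I*sqrt(2883173) ≈ 2.6112 + 1698.0*I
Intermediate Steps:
M = -324449/124251 (M = -3244490/(1457214 + 3976*(-54)) = -3244490/(1457214 - 214704) = -3244490/1242510 = -3244490*1/1242510 = -324449/124251 ≈ -2.6112)
sqrt(-2489313 + 4*(-98465)) - M = sqrt(-2489313 + 4*(-98465)) - 1*(-324449/124251) = sqrt(-2489313 - 393860) + 324449/124251 = sqrt(-2883173) + 324449/124251 = I*sqrt(2883173) + 324449/124251 = 324449/124251 + I*sqrt(2883173)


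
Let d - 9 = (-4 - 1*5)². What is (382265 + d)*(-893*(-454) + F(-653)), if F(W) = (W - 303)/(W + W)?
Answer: 101225061878620/653 ≈ 1.5502e+11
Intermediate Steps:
d = 90 (d = 9 + (-4 - 1*5)² = 9 + (-4 - 5)² = 9 + (-9)² = 9 + 81 = 90)
F(W) = (-303 + W)/(2*W) (F(W) = (-303 + W)/((2*W)) = (-303 + W)*(1/(2*W)) = (-303 + W)/(2*W))
(382265 + d)*(-893*(-454) + F(-653)) = (382265 + 90)*(-893*(-454) + (½)*(-303 - 653)/(-653)) = 382355*(405422 + (½)*(-1/653)*(-956)) = 382355*(405422 + 478/653) = 382355*(264741044/653) = 101225061878620/653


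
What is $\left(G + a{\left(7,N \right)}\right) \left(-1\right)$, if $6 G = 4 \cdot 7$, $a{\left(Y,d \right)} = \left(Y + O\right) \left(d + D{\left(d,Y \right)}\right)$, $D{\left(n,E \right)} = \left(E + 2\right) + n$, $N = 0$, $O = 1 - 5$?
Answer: $- \frac{95}{3} \approx -31.667$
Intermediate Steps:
$O = -4$ ($O = 1 - 5 = -4$)
$D{\left(n,E \right)} = 2 + E + n$ ($D{\left(n,E \right)} = \left(2 + E\right) + n = 2 + E + n$)
$a{\left(Y,d \right)} = \left(-4 + Y\right) \left(2 + Y + 2 d\right)$ ($a{\left(Y,d \right)} = \left(Y - 4\right) \left(d + \left(2 + Y + d\right)\right) = \left(-4 + Y\right) \left(2 + Y + 2 d\right)$)
$G = \frac{14}{3}$ ($G = \frac{4 \cdot 7}{6} = \frac{1}{6} \cdot 28 = \frac{14}{3} \approx 4.6667$)
$\left(G + a{\left(7,N \right)}\right) \left(-1\right) = \left(\frac{14}{3} - \left(22 + 0 - 49\right)\right) \left(-1\right) = \left(\frac{14}{3} + \left(-8 + 49 + 0 - 14 + 0\right)\right) \left(-1\right) = \left(\frac{14}{3} + 27\right) \left(-1\right) = \frac{95}{3} \left(-1\right) = - \frac{95}{3}$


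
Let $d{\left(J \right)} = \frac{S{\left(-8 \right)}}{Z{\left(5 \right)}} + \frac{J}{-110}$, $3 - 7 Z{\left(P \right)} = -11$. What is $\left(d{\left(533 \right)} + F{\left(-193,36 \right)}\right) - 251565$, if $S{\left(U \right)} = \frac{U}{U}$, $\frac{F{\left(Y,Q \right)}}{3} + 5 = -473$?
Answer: $- \frac{13915184}{55} \approx -2.53 \cdot 10^{5}$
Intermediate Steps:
$F{\left(Y,Q \right)} = -1434$ ($F{\left(Y,Q \right)} = -15 + 3 \left(-473\right) = -15 - 1419 = -1434$)
$Z{\left(P \right)} = 2$ ($Z{\left(P \right)} = \frac{3}{7} - - \frac{11}{7} = \frac{3}{7} + \frac{11}{7} = 2$)
$S{\left(U \right)} = 1$
$d{\left(J \right)} = \frac{1}{2} - \frac{J}{110}$ ($d{\left(J \right)} = 1 \cdot \frac{1}{2} + \frac{J}{-110} = 1 \cdot \frac{1}{2} + J \left(- \frac{1}{110}\right) = \frac{1}{2} - \frac{J}{110}$)
$\left(d{\left(533 \right)} + F{\left(-193,36 \right)}\right) - 251565 = \left(\left(\frac{1}{2} - \frac{533}{110}\right) - 1434\right) - 251565 = \left(- \frac{239}{55} - 1434\right) - 251565 = - \frac{79109}{55} - 251565 = - \frac{13915184}{55}$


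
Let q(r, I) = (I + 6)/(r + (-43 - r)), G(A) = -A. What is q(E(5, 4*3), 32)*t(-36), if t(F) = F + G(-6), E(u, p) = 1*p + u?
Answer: 1140/43 ≈ 26.512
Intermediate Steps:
E(u, p) = p + u
q(r, I) = -6/43 - I/43 (q(r, I) = (6 + I)/(-43) = (6 + I)*(-1/43) = -6/43 - I/43)
t(F) = 6 + F (t(F) = F - 1*(-6) = F + 6 = 6 + F)
q(E(5, 4*3), 32)*t(-36) = (-6/43 - 1/43*32)*(6 - 36) = (-6/43 - 32/43)*(-30) = -38/43*(-30) = 1140/43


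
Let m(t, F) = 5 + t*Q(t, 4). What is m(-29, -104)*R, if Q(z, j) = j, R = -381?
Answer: 42291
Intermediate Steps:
m(t, F) = 5 + 4*t (m(t, F) = 5 + t*4 = 5 + 4*t)
m(-29, -104)*R = (5 + 4*(-29))*(-381) = (5 - 116)*(-381) = -111*(-381) = 42291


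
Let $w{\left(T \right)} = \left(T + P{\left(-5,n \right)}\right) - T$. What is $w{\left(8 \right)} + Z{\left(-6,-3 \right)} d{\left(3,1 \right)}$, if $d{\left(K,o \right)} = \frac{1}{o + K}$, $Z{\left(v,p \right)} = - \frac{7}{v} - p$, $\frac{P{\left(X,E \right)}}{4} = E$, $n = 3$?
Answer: $\frac{313}{24} \approx 13.042$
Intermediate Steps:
$P{\left(X,E \right)} = 4 E$
$Z{\left(v,p \right)} = - p - \frac{7}{v}$
$d{\left(K,o \right)} = \frac{1}{K + o}$
$w{\left(T \right)} = 12$ ($w{\left(T \right)} = \left(T + 4 \cdot 3\right) - T = \left(T + 12\right) - T = \left(12 + T\right) - T = 12$)
$w{\left(8 \right)} + Z{\left(-6,-3 \right)} d{\left(3,1 \right)} = 12 + \frac{\left(-1\right) \left(-3\right) - \frac{7}{-6}}{3 + 1} = 12 + \frac{3 - - \frac{7}{6}}{4} = 12 + \left(3 + \frac{7}{6}\right) \frac{1}{4} = 12 + \frac{25}{6} \cdot \frac{1}{4} = 12 + \frac{25}{24} = \frac{313}{24}$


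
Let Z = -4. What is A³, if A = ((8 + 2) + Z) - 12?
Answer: -216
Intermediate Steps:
A = -6 (A = ((8 + 2) - 4) - 12 = (10 - 4) - 12 = 6 - 12 = -6)
A³ = (-6)³ = -216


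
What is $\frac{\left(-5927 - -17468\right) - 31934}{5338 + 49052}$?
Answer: $- \frac{20393}{54390} \approx -0.37494$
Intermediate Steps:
$\frac{\left(-5927 - -17468\right) - 31934}{5338 + 49052} = \frac{\left(-5927 + 17468\right) - 31934}{54390} = \left(11541 - 31934\right) \frac{1}{54390} = \left(-20393\right) \frac{1}{54390} = - \frac{20393}{54390}$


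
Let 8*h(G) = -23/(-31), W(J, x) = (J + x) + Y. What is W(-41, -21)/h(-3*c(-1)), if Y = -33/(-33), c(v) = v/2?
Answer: -15128/23 ≈ -657.74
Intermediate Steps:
c(v) = v/2 (c(v) = v*(½) = v/2)
Y = 1 (Y = -33*(-1/33) = 1)
W(J, x) = 1 + J + x (W(J, x) = (J + x) + 1 = 1 + J + x)
h(G) = 23/248 (h(G) = (-23/(-31))/8 = (-23*(-1/31))/8 = (⅛)*(23/31) = 23/248)
W(-41, -21)/h(-3*c(-1)) = (1 - 41 - 21)/(23/248) = -61*248/23 = -15128/23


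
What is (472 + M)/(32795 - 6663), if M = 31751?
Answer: 32223/26132 ≈ 1.2331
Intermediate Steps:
(472 + M)/(32795 - 6663) = (472 + 31751)/(32795 - 6663) = 32223/26132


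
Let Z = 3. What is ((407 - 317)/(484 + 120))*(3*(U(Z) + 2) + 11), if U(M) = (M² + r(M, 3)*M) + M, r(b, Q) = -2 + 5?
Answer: 1800/151 ≈ 11.921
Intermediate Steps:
r(b, Q) = 3
U(M) = M² + 4*M (U(M) = (M² + 3*M) + M = M² + 4*M)
((407 - 317)/(484 + 120))*(3*(U(Z) + 2) + 11) = ((407 - 317)/(484 + 120))*(3*(3*(4 + 3) + 2) + 11) = (90/604)*(3*(3*7 + 2) + 11) = (90*(1/604))*(3*(21 + 2) + 11) = 45*(3*23 + 11)/302 = 45*(69 + 11)/302 = (45/302)*80 = 1800/151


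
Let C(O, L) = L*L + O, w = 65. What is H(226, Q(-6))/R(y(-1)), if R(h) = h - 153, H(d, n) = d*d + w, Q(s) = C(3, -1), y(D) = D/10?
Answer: -511410/1531 ≈ -334.04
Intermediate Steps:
C(O, L) = O + L**2 (C(O, L) = L**2 + O = O + L**2)
y(D) = D/10 (y(D) = D*(1/10) = D/10)
Q(s) = 4 (Q(s) = 3 + (-1)**2 = 3 + 1 = 4)
H(d, n) = 65 + d**2 (H(d, n) = d*d + 65 = d**2 + 65 = 65 + d**2)
R(h) = -153 + h
H(226, Q(-6))/R(y(-1)) = (65 + 226**2)/(-153 + (1/10)*(-1)) = (65 + 51076)/(-153 - 1/10) = 51141/(-1531/10) = 51141*(-10/1531) = -511410/1531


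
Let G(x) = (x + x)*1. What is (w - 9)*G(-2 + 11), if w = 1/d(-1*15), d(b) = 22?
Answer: -1773/11 ≈ -161.18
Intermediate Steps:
w = 1/22 ≈ 0.045455
G(x) = 2*x (G(x) = (2*x)*1 = 2*x)
(w - 9)*G(-2 + 11) = (1/22 - 9)*(2*(-2 + 11)) = -197*9/11 = -197/22*18 = -1773/11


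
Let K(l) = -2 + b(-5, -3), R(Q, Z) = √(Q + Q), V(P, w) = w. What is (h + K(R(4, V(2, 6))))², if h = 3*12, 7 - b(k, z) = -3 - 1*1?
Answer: 2025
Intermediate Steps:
b(k, z) = 11 (b(k, z) = 7 - (-3 - 1*1) = 7 - (-3 - 1) = 7 - 1*(-4) = 7 + 4 = 11)
R(Q, Z) = √2*√Q (R(Q, Z) = √(2*Q) = √2*√Q)
K(l) = 9 (K(l) = -2 + 11 = 9)
h = 36
(h + K(R(4, V(2, 6))))² = (36 + 9)² = 45² = 2025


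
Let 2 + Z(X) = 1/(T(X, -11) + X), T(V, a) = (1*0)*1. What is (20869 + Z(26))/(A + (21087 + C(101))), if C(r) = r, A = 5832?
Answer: 542543/702520 ≈ 0.77228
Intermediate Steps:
T(V, a) = 0 (T(V, a) = 0*1 = 0)
Z(X) = -2 + 1/X (Z(X) = -2 + 1/(0 + X) = -2 + 1/X)
(20869 + Z(26))/(A + (21087 + C(101))) = (20869 + (-2 + 1/26))/(5832 + (21087 + 101)) = (20869 + (-2 + 1/26))/(5832 + 21188) = (20869 - 51/26)/27020 = (542543/26)*(1/27020) = 542543/702520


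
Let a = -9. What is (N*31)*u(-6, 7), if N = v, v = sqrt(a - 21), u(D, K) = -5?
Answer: -155*I*sqrt(30) ≈ -848.97*I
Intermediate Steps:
v = I*sqrt(30) (v = sqrt(-9 - 21) = sqrt(-30) = I*sqrt(30) ≈ 5.4772*I)
N = I*sqrt(30) ≈ 5.4772*I
(N*31)*u(-6, 7) = ((I*sqrt(30))*31)*(-5) = (31*I*sqrt(30))*(-5) = -155*I*sqrt(30)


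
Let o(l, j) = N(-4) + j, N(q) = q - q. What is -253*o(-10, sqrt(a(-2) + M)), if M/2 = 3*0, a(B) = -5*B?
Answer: -253*sqrt(10) ≈ -800.06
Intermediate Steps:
N(q) = 0
M = 0 (M = 2*(3*0) = 2*0 = 0)
o(l, j) = j (o(l, j) = 0 + j = j)
-253*o(-10, sqrt(a(-2) + M)) = -253*sqrt(-5*(-2) + 0) = -253*sqrt(10 + 0) = -253*sqrt(10)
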